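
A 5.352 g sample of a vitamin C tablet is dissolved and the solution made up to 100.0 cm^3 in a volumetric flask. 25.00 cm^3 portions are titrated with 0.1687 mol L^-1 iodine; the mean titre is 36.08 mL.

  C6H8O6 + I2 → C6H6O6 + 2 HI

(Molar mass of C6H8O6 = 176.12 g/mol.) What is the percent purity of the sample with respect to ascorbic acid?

n(I2) per titration = 0.03608 × 0.1687 = 6.087 × 10^-3 mol
n(C6H8O6) in each aliquot = 6.087 × 10^-3 mol (1:1 ratio)
n(C6H8O6) in the whole flask = 6.087 × 10^-3 × 100.0/25.00 = 0.02435 mol
mass of C6H8O6 = 0.02435 × 176.12 = 4.288 g
% C6H8O6 = 4.288 / 5.352 × 100 = 80.12 %

80.12 %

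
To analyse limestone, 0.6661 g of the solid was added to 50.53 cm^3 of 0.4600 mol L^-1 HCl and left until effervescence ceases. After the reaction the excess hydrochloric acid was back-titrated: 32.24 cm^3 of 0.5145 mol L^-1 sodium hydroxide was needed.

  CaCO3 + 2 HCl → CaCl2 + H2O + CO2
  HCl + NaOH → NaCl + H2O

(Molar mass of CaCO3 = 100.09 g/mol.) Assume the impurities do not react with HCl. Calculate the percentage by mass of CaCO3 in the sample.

50.01 %

n(HCl) added = 0.05053 × 0.4600 = 0.02324 mol
n(NaOH) used in back-titration = 0.03224 × 0.5145 = 0.01659 mol
n(HCl) left over = 0.01659 mol (1:1 ratio)
n(HCl) consumed by analyte = 0.02324 − 0.01659 = 6.656 × 10^-3 mol
From the 1:2 ratio, n(CaCO3) = 1/2 × 6.656 × 10^-3 = 3.328 × 10^-3 mol
mass of CaCO3 = 3.328 × 10^-3 × 100.09 = 0.3331 g
% CaCO3 = 0.3331 / 0.6661 × 100 = 50.01 %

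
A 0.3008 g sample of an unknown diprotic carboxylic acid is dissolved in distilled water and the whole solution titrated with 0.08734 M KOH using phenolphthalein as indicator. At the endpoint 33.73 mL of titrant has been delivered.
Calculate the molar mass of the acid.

n(KOH) = 0.03373 L × 0.08734 mol/L = 2.946 × 10^-3 mol
From the 1:2 ratio, n(H2A) = 1/2 × 2.946 × 10^-3 = 1.473 × 10^-3 mol
M = m / n = 0.3008 g / 1.473 × 10^-3 mol = 204.2 g/mol

204.2 g/mol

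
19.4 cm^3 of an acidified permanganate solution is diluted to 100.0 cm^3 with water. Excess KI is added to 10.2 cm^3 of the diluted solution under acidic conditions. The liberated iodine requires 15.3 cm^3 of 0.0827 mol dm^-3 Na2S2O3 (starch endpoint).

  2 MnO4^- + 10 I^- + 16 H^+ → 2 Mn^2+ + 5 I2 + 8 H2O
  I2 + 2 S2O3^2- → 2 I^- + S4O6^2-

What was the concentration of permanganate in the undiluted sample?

n(S2O3^2-) = 0.0153 × 0.0827 = 1.27 × 10^-3 mol
n(I2) = n(S2O3^2-)/2 = 6.33 × 10^-4 mol
From the 2:5 ratio, n(MnO4^-) in the aliquot = 2/5 × 6.33 × 10^-4 = 2.53 × 10^-4 mol
[MnO4^-]_dilute = 2.53 × 10^-4 / 0.0102 = 0.0248 mol/L
[MnO4^-]_original = 0.0248 × 100.0/19.4 = 0.128 mol/L

0.128 mol/L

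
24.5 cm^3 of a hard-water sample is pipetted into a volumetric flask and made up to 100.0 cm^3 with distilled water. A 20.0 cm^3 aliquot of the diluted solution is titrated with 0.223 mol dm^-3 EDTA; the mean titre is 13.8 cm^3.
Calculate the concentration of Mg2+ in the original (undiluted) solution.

0.628 mol/L

Mg^2+ + EDTA^4- → [Mg(EDTA)]^2-
n(EDTA) = 0.0138 × 0.223 = 3.08 × 10^-3 mol
n(Mg2+) in the aliquot = 3.08 × 10^-3 mol (1:1 ratio)
[Mg2+]_dilute = 3.08 × 10^-3 / 0.0200 = 0.154 mol/L
Dilution factor = 100.0 / 24.5 = 4.082
[Mg2+]_stock = 0.154 × 4.082 = 0.628 mol/L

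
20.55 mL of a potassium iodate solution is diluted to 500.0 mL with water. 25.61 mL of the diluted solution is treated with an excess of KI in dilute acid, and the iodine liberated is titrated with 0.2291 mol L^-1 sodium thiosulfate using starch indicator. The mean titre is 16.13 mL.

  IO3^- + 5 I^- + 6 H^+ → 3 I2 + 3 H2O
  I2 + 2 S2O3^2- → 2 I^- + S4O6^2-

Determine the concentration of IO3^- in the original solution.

0.5851 mol/L

n(S2O3^2-) = 0.01613 × 0.2291 = 3.695 × 10^-3 mol
n(I2) = n(S2O3^2-)/2 = 1.848 × 10^-3 mol
From the 1:3 ratio, n(IO3^-) in the aliquot = 1/3 × 1.848 × 10^-3 = 6.159 × 10^-4 mol
[IO3^-]_dilute = 6.159 × 10^-4 / 0.02561 = 0.02405 mol/L
[IO3^-]_original = 0.02405 × 500.0/20.55 = 0.5851 mol/L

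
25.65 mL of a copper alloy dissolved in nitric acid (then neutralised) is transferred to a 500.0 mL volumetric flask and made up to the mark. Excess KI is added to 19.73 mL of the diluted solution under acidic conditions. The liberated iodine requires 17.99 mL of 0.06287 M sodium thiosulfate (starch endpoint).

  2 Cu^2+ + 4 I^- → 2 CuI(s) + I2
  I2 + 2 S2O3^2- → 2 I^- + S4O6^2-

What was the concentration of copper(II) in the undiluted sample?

1.117 M

n(S2O3^2-) = 0.01799 × 0.06287 = 1.131 × 10^-3 mol
n(I2) = n(S2O3^2-)/2 = 5.655 × 10^-4 mol
From the 2:1 ratio, n(Cu2+) in the aliquot = 2/1 × 5.655 × 10^-4 = 1.131 × 10^-3 mol
[Cu2+]_dilute = 1.131 × 10^-3 / 0.01973 = 0.05733 mol/L
[Cu2+]_original = 0.05733 × 500.0/25.65 = 1.117 mol/L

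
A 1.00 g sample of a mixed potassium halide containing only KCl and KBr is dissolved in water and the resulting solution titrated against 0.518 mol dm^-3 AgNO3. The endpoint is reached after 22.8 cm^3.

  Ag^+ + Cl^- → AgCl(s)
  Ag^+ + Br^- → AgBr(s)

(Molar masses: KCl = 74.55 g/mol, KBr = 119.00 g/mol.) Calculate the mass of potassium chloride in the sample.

0.680 g

n(AgNO3) = 0.0228 × 0.518 = 0.0118 mol
Let x = n(KCl), y = n(KBr).
Titrant: 1x + 1y = 0.0118;  mass: 74.55x + 119.00y = 1.00
Solving, x = 9.12 × 10^-3 mol, y = 2.69 × 10^-3 mol
mass of KCl = 9.12 × 10^-3 × 74.55 = 0.680 g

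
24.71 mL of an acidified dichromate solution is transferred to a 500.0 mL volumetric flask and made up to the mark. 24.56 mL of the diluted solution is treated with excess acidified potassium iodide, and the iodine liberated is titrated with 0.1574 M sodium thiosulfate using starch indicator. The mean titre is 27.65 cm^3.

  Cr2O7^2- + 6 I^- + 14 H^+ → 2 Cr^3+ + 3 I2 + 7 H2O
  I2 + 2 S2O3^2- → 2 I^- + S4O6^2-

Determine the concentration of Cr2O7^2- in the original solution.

0.5976 M

n(S2O3^2-) = 0.02765 × 0.1574 = 4.352 × 10^-3 mol
n(I2) = n(S2O3^2-)/2 = 2.176 × 10^-3 mol
From the 1:3 ratio, n(Cr2O7^2-) in the aliquot = 1/3 × 2.176 × 10^-3 = 7.254 × 10^-4 mol
[Cr2O7^2-]_dilute = 7.254 × 10^-4 / 0.02456 = 0.02953 mol/L
[Cr2O7^2-]_original = 0.02953 × 500.0/24.71 = 0.5976 mol/L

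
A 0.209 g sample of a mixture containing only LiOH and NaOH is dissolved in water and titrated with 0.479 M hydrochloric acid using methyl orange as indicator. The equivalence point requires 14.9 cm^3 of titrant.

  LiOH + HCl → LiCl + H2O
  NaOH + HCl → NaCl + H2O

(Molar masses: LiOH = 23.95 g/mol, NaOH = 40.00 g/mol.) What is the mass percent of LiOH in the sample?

n(HCl) = 0.0149 × 0.479 = 7.14 × 10^-3 mol
Let x = n(LiOH), y = n(NaOH).
Titrant: 1x + 1y = 7.14 × 10^-3;  mass: 23.95x + 40.00y = 0.209
Solving, x = 4.77 × 10^-3 mol, y = 2.37 × 10^-3 mol
mass of LiOH = 4.77 × 10^-3 × 23.95 = 0.114 g
% LiOH = 0.114 / 0.209 × 100 = 54.6 %

54.6 %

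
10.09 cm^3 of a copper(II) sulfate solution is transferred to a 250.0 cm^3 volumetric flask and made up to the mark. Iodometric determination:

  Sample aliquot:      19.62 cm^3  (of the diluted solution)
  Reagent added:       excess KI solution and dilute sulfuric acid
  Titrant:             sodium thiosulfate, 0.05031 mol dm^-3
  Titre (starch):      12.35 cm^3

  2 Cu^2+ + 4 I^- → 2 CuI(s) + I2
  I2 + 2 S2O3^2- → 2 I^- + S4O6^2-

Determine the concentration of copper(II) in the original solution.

0.7846 mol/L

n(S2O3^2-) = 0.01235 × 0.05031 = 6.213 × 10^-4 mol
n(I2) = n(S2O3^2-)/2 = 3.107 × 10^-4 mol
From the 2:1 ratio, n(Cu2+) in the aliquot = 2/1 × 3.107 × 10^-4 = 6.213 × 10^-4 mol
[Cu2+]_dilute = 6.213 × 10^-4 / 0.01962 = 0.03167 mol/L
[Cu2+]_original = 0.03167 × 250.0/10.09 = 0.7846 mol/L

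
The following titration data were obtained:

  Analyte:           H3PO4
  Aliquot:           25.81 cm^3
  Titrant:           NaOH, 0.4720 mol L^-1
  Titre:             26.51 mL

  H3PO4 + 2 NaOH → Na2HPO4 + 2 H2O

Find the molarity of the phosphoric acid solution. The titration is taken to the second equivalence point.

0.2424 mol/L

n(NaOH) = 0.02651 L × 0.4720 mol/L = 0.01251 mol
From the 1:2 mole ratio, n(H3PO4) = 1/2 × 0.01251 = 6.256 × 10^-3 mol
[H3PO4] = 6.256 × 10^-3 mol / 0.02581 L = 0.2424 mol/L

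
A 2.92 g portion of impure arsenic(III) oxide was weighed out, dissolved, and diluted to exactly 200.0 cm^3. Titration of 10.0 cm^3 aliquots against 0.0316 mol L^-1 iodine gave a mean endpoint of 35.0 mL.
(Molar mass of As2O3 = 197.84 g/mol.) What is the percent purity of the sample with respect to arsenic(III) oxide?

74.9 %

As2O3 + 2 I2 + 2 H2O → As2O5 + 4 HI
n(I2) per titration = 0.0350 × 0.0316 = 1.11 × 10^-3 mol
From the 1:2 ratio, n(As2O3) in each aliquot = 1/2 × 1.11 × 10^-3 = 5.53 × 10^-4 mol
n(As2O3) in the whole flask = 5.53 × 10^-4 × 200.0/10.0 = 0.0111 mol
mass of As2O3 = 0.0111 × 197.84 = 2.19 g
% As2O3 = 2.19 / 2.92 × 100 = 74.9 %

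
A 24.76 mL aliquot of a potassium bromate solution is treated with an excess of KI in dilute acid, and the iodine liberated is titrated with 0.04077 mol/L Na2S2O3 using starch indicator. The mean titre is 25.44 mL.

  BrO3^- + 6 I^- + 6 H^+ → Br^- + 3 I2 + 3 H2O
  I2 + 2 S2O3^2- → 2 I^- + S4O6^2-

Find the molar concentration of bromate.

n(S2O3^2-) = 0.02544 × 0.04077 = 1.037 × 10^-3 mol
n(I2) = n(S2O3^2-)/2 = 5.186 × 10^-4 mol
From the 1:3 ratio, n(BrO3^-) in the aliquot = 1/3 × 5.186 × 10^-4 = 1.729 × 10^-4 mol
[BrO3^-] = 1.729 × 10^-4 / 0.02476 = 0.006982 mol/L

0.006982 mol/L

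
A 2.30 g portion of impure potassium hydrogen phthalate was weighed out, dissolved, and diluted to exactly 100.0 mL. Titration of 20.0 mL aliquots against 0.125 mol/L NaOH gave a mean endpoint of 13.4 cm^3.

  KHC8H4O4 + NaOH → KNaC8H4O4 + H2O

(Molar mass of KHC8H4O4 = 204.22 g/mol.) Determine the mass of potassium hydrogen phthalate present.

1.71 g

n(NaOH) per titration = 0.0134 × 0.125 = 1.68 × 10^-3 mol
n(KHC8H4O4) in each aliquot = 1.68 × 10^-3 mol (1:1 ratio)
n(KHC8H4O4) in the whole flask = 1.68 × 10^-3 × 100.0/20.0 = 8.38 × 10^-3 mol
mass of KHC8H4O4 = 8.38 × 10^-3 × 204.22 = 1.71 g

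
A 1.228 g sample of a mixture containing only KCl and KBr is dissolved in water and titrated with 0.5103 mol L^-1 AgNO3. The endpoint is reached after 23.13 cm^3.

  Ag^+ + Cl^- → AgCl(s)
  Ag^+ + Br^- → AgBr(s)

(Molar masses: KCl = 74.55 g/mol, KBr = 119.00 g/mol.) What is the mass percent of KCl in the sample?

24.12 %

n(AgNO3) = 0.02313 × 0.5103 = 0.01180 mol
Let x = n(KCl), y = n(KBr).
Titrant: 1x + 1y = 0.01180;  mass: 74.55x + 119.00y = 1.228
Solving, x = 3.973 × 10^-3 mol, y = 7.831 × 10^-3 mol
mass of KCl = 3.973 × 10^-3 × 74.55 = 0.2962 g
% KCl = 0.2962 / 1.228 × 100 = 24.12 %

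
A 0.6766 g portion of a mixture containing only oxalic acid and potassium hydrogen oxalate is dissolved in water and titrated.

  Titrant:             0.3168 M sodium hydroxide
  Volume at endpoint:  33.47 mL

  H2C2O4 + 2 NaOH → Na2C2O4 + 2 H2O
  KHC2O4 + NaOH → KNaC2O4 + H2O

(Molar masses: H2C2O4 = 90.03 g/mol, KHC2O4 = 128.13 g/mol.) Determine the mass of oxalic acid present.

n(NaOH) = 0.03347 × 0.3168 = 0.01060 mol
Let x = n(H2C2O4), y = n(KHC2O4).
Titrant: 2x + 1y = 0.01060;  mass: 90.03x + 128.13y = 0.6766
Solving, x = 4.103 × 10^-3 mol, y = 2.398 × 10^-3 mol
mass of H2C2O4 = 4.103 × 10^-3 × 90.03 = 0.3694 g

0.3694 g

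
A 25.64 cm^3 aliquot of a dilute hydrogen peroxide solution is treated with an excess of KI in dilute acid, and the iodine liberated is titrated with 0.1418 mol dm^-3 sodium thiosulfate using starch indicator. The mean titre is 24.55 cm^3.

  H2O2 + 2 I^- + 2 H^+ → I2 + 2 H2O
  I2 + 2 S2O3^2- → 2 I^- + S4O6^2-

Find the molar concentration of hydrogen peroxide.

0.06789 mol/L

n(S2O3^2-) = 0.02455 × 0.1418 = 3.481 × 10^-3 mol
n(I2) = n(S2O3^2-)/2 = 1.741 × 10^-3 mol
n(H2O2) in the aliquot = 1.741 × 10^-3 mol (1:1 ratio)
[H2O2] = 1.741 × 10^-3 / 0.02564 = 0.06789 mol/L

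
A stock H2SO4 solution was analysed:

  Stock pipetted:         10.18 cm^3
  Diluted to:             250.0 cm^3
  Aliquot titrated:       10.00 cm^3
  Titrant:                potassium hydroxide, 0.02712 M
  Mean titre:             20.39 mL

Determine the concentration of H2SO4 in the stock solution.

H2SO4 + 2 KOH → K2SO4 + 2 H2O
n(KOH) = 0.02039 × 0.02712 = 5.530 × 10^-4 mol
From the 1:2 ratio, n(H2SO4) in the aliquot = 1/2 × 5.530 × 10^-4 = 2.765 × 10^-4 mol
[H2SO4]_dilute = 2.765 × 10^-4 / 0.01000 = 0.02765 mol/L
Dilution factor = 250.0 / 10.18 = 24.56
[H2SO4]_stock = 0.02765 × 24.56 = 0.6790 mol/L

0.6790 M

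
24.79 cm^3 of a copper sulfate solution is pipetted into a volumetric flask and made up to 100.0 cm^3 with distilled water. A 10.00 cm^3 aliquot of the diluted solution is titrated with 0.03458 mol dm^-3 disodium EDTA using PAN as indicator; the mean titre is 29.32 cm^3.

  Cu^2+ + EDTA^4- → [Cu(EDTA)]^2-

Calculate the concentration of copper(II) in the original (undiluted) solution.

n(EDTA) = 0.02932 × 0.03458 = 1.014 × 10^-3 mol
n(Cu2+) in the aliquot = 1.014 × 10^-3 mol (1:1 ratio)
[Cu2+]_dilute = 1.014 × 10^-3 / 0.01000 = 0.1014 mol/L
Dilution factor = 100.0 / 24.79 = 4.034
[Cu2+]_stock = 0.1014 × 4.034 = 0.4090 mol/L

0.4090 mol/L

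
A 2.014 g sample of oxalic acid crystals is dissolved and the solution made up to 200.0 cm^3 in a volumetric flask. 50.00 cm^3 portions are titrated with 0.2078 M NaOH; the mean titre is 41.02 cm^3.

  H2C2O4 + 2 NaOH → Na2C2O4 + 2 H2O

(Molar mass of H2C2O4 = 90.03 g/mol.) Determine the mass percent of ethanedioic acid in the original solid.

n(NaOH) per titration = 0.04102 × 0.2078 = 8.524 × 10^-3 mol
From the 1:2 ratio, n(H2C2O4) in each aliquot = 1/2 × 8.524 × 10^-3 = 4.262 × 10^-3 mol
n(H2C2O4) in the whole flask = 4.262 × 10^-3 × 200.0/50.00 = 0.01705 mol
mass of H2C2O4 = 0.01705 × 90.03 = 1.535 g
% H2C2O4 = 1.535 / 2.014 × 100 = 76.21 %

76.21 %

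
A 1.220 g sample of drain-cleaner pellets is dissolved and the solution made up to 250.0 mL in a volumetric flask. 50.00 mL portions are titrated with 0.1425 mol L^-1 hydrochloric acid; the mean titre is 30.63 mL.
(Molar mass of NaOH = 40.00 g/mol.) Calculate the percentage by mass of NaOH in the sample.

NaOH + HCl → NaCl + H2O
n(HCl) per titration = 0.03063 × 0.1425 = 4.365 × 10^-3 mol
n(NaOH) in each aliquot = 4.365 × 10^-3 mol (1:1 ratio)
n(NaOH) in the whole flask = 4.365 × 10^-3 × 250.0/50.00 = 0.02182 mol
mass of NaOH = 0.02182 × 40.00 = 0.8730 g
% NaOH = 0.8730 / 1.220 × 100 = 71.55 %

71.55 %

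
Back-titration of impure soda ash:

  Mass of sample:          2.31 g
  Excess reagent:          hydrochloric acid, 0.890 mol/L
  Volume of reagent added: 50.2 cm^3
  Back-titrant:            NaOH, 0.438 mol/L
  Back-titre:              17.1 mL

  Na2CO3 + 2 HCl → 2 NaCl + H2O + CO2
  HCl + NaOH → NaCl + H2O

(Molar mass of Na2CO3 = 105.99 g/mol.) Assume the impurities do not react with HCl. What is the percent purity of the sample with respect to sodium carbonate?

85.3 %

n(HCl) added = 0.0502 × 0.890 = 0.0447 mol
n(NaOH) used in back-titration = 0.0171 × 0.438 = 7.49 × 10^-3 mol
n(HCl) left over = 7.49 × 10^-3 mol (1:1 ratio)
n(HCl) consumed by analyte = 0.0447 − 7.49 × 10^-3 = 0.0372 mol
From the 1:2 ratio, n(Na2CO3) = 1/2 × 0.0372 = 0.0186 mol
mass of Na2CO3 = 0.0186 × 105.99 = 1.97 g
% Na2CO3 = 1.97 / 2.31 × 100 = 85.3 %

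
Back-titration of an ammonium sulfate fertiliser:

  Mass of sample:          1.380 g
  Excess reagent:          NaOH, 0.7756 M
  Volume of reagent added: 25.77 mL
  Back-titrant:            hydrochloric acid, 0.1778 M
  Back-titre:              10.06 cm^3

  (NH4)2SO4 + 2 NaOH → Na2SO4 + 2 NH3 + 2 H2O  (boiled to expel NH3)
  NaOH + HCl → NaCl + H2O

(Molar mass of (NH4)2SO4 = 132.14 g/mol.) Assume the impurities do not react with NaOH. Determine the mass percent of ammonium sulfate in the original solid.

n(NaOH) added = 0.02577 × 0.7756 = 0.01999 mol
n(HCl) used in back-titration = 0.01006 × 0.1778 = 1.789 × 10^-3 mol
n(NaOH) left over = 1.789 × 10^-3 mol (1:1 ratio)
n(NaOH) consumed by analyte = 0.01999 − 1.789 × 10^-3 = 0.01820 mol
From the 1:2 ratio, n((NH4)2SO4) = 1/2 × 0.01820 = 9.099 × 10^-3 mol
mass of (NH4)2SO4 = 9.099 × 10^-3 × 132.14 = 1.202 g
% (NH4)2SO4 = 1.202 / 1.380 × 100 = 87.13 %

87.13 %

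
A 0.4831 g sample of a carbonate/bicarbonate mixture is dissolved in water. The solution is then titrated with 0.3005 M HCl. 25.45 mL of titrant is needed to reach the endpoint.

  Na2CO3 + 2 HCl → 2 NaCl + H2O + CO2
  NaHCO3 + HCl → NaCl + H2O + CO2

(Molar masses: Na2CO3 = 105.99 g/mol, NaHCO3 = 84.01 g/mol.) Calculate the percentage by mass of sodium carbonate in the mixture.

n(HCl) = 0.02545 × 0.3005 = 7.648 × 10^-3 mol
Let x = n(Na2CO3), y = n(NaHCO3).
Titrant: 2x + 1y = 7.648 × 10^-3;  mass: 105.99x + 84.01y = 0.4831
Solving, x = 2.569 × 10^-3 mol, y = 2.509 × 10^-3 mol
mass of Na2CO3 = 2.569 × 10^-3 × 105.99 = 0.2723 g
% Na2CO3 = 0.2723 / 0.4831 × 100 = 56.37 %

56.37 %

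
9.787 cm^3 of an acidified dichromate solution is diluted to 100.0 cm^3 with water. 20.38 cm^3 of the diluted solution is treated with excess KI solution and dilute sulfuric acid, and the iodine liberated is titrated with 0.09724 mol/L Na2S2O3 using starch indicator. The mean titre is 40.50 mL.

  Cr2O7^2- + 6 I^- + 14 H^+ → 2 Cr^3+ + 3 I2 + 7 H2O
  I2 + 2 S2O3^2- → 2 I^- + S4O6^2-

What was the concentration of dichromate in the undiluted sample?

0.3291 mol/L

n(S2O3^2-) = 0.04050 × 0.09724 = 3.938 × 10^-3 mol
n(I2) = n(S2O3^2-)/2 = 1.969 × 10^-3 mol
From the 1:3 ratio, n(Cr2O7^2-) in the aliquot = 1/3 × 1.969 × 10^-3 = 6.564 × 10^-4 mol
[Cr2O7^2-]_dilute = 6.564 × 10^-4 / 0.02038 = 0.03221 mol/L
[Cr2O7^2-]_original = 0.03221 × 100.0/9.787 = 0.3291 mol/L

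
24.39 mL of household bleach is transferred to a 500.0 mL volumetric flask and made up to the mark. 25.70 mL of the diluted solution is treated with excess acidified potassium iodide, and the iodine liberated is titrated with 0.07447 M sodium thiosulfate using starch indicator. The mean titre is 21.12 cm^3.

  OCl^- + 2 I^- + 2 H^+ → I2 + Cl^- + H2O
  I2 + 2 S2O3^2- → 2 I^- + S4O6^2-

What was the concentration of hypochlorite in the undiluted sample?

n(S2O3^2-) = 0.02112 × 0.07447 = 1.573 × 10^-3 mol
n(I2) = n(S2O3^2-)/2 = 7.864 × 10^-4 mol
n(OCl^-) in the aliquot = 7.864 × 10^-4 mol (1:1 ratio)
[OCl^-]_dilute = 7.864 × 10^-4 / 0.02570 = 0.03060 mol/L
[OCl^-]_original = 0.03060 × 500.0/24.39 = 0.6273 mol/L

0.6273 M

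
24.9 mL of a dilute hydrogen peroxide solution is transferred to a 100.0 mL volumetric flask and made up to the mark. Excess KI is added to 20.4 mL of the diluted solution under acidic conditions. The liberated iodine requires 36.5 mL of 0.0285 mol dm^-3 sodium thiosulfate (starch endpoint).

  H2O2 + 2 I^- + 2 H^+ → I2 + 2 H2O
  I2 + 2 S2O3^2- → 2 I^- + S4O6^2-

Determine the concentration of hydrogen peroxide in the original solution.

0.102 mol/L

n(S2O3^2-) = 0.0365 × 0.0285 = 1.04 × 10^-3 mol
n(I2) = n(S2O3^2-)/2 = 5.20 × 10^-4 mol
n(H2O2) in the aliquot = 5.20 × 10^-4 mol (1:1 ratio)
[H2O2]_dilute = 5.20 × 10^-4 / 0.0204 = 0.0255 mol/L
[H2O2]_original = 0.0255 × 100.0/24.9 = 0.102 mol/L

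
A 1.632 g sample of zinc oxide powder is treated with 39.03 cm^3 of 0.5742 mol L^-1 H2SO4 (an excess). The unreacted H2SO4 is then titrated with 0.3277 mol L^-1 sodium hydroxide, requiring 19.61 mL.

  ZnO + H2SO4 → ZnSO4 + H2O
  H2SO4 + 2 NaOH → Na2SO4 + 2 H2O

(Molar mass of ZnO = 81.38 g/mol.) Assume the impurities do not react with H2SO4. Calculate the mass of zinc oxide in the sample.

1.562 g

n(H2SO4) added = 0.03903 × 0.5742 = 0.02241 mol
n(NaOH) used in back-titration = 0.01961 × 0.3277 = 6.426 × 10^-3 mol
From the 1:2 ratio, n(H2SO4) left over = 1/2 × 6.426 × 10^-3 = 3.213 × 10^-3 mol
n(H2SO4) consumed by analyte = 0.02241 − 3.213 × 10^-3 = 0.01920 mol
n(ZnO) = 0.01920 mol (1:1 ratio)
mass of ZnO = 0.01920 × 81.38 = 1.562 g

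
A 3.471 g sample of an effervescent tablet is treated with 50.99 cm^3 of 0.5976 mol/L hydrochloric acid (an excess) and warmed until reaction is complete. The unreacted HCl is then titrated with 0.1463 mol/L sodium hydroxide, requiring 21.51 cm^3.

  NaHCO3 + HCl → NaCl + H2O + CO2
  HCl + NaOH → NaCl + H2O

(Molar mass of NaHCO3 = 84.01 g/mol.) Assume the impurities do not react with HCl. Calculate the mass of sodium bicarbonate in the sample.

2.296 g

n(HCl) added = 0.05099 × 0.5976 = 0.03047 mol
n(NaOH) used in back-titration = 0.02151 × 0.1463 = 3.147 × 10^-3 mol
n(HCl) left over = 3.147 × 10^-3 mol (1:1 ratio)
n(HCl) consumed by analyte = 0.03047 − 3.147 × 10^-3 = 0.02732 mol
n(NaHCO3) = 0.02732 mol (1:1 ratio)
mass of NaHCO3 = 0.02732 × 84.01 = 2.296 g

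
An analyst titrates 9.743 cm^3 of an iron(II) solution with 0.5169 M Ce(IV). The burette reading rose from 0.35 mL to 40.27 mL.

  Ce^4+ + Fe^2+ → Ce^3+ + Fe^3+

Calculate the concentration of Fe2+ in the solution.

2.118 M

n(Ce4+) = 0.03992 L × 0.5169 mol/L = 0.02063 mol
n(Fe2+) = 0.02063 mol (1:1 mole ratio)
[Fe2+] = 0.02063 mol / 0.009743 L = 2.118 mol/L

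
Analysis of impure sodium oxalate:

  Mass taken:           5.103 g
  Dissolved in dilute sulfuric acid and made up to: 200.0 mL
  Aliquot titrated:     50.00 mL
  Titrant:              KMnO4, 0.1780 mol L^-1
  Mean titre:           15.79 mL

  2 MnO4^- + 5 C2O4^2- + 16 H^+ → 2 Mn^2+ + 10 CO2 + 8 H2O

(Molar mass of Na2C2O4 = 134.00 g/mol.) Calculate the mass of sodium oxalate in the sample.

3.766 g

n(KMnO4) per titration = 0.01579 × 0.1780 = 2.811 × 10^-3 mol
From the 5:2 ratio, n(Na2C2O4) in each aliquot = 5/2 × 2.811 × 10^-3 = 7.027 × 10^-3 mol
n(Na2C2O4) in the whole flask = 7.027 × 10^-3 × 200.0/50.00 = 0.02811 mol
mass of Na2C2O4 = 0.02811 × 134.00 = 3.766 g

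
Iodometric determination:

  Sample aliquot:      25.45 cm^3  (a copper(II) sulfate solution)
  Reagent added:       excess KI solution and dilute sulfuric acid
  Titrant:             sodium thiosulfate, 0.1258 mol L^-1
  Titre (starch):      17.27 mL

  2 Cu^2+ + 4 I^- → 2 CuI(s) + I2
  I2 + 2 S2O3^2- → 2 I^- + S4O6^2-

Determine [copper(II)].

n(S2O3^2-) = 0.01727 × 0.1258 = 2.173 × 10^-3 mol
n(I2) = n(S2O3^2-)/2 = 1.086 × 10^-3 mol
From the 2:1 ratio, n(Cu2+) in the aliquot = 2/1 × 1.086 × 10^-3 = 2.173 × 10^-3 mol
[Cu2+] = 2.173 × 10^-3 / 0.02545 = 0.08537 mol/L

0.08537 mol/L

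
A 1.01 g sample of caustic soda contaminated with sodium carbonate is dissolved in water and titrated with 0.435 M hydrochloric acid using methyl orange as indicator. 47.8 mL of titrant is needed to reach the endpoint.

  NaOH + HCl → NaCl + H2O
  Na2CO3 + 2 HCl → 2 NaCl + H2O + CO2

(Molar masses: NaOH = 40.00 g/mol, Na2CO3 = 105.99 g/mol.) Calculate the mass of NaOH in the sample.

0.283 g

n(HCl) = 0.0478 × 0.435 = 0.0208 mol
Let x = n(NaOH), y = n(Na2CO3).
Titrant: 1x + 2y = 0.0208;  mass: 40.00x + 105.99y = 1.01
Solving, x = 7.07 × 10^-3 mol, y = 6.86 × 10^-3 mol
mass of NaOH = 7.07 × 10^-3 × 40.00 = 0.283 g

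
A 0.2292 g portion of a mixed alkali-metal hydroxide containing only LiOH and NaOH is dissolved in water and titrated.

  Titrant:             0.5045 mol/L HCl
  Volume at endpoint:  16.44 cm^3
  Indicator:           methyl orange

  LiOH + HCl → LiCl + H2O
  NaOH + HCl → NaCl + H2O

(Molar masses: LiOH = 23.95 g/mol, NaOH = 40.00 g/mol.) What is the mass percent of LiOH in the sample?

n(HCl) = 0.01644 × 0.5045 = 8.294 × 10^-3 mol
Let x = n(LiOH), y = n(NaOH).
Titrant: 1x + 1y = 8.294 × 10^-3;  mass: 23.95x + 40.00y = 0.2292
Solving, x = 6.390 × 10^-3 mol, y = 1.904 × 10^-3 mol
mass of LiOH = 6.390 × 10^-3 × 23.95 = 0.1530 g
% LiOH = 0.1530 / 0.2292 × 100 = 66.77 %

66.77 %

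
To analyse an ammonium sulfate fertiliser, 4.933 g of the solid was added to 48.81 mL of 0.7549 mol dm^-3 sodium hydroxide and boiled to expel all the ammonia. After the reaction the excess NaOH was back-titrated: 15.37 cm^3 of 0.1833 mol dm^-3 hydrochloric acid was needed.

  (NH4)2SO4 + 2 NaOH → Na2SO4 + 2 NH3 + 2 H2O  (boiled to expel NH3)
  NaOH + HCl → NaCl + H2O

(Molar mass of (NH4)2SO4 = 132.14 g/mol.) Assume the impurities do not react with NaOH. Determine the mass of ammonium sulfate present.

2.248 g

n(NaOH) added = 0.04881 × 0.7549 = 0.03685 mol
n(HCl) used in back-titration = 0.01537 × 0.1833 = 2.817 × 10^-3 mol
n(NaOH) left over = 2.817 × 10^-3 mol (1:1 ratio)
n(NaOH) consumed by analyte = 0.03685 − 2.817 × 10^-3 = 0.03403 mol
From the 1:2 ratio, n((NH4)2SO4) = 1/2 × 0.03403 = 0.01701 mol
mass of (NH4)2SO4 = 0.01701 × 132.14 = 2.248 g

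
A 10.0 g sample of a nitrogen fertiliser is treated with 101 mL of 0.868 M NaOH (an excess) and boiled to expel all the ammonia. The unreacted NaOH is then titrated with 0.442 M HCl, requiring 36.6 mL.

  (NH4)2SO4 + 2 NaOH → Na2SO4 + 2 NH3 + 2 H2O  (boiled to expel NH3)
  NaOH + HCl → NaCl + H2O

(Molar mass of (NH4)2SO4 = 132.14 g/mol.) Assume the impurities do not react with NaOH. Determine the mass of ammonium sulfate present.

4.72 g

n(NaOH) added = 0.101 × 0.868 = 0.0877 mol
n(HCl) used in back-titration = 0.0366 × 0.442 = 0.0162 mol
n(NaOH) left over = 0.0162 mol (1:1 ratio)
n(NaOH) consumed by analyte = 0.0877 − 0.0162 = 0.0715 mol
From the 1:2 ratio, n((NH4)2SO4) = 1/2 × 0.0715 = 0.0357 mol
mass of (NH4)2SO4 = 0.0357 × 132.14 = 4.72 g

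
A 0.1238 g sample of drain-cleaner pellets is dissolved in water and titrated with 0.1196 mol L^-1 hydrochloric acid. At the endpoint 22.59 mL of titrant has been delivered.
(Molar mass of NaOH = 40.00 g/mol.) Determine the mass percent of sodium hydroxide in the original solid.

87.29 %

NaOH + HCl → NaCl + H2O
n(HCl) = 0.02259 L × 0.1196 mol/L = 2.702 × 10^-3 mol
n(NaOH) = 2.702 × 10^-3 mol (1:1 ratio)
mass of NaOH = 2.702 × 10^-3 × 40.00 g/mol = 0.1081 g
% NaOH = 0.1081 / 0.1238 × 100 = 87.29 %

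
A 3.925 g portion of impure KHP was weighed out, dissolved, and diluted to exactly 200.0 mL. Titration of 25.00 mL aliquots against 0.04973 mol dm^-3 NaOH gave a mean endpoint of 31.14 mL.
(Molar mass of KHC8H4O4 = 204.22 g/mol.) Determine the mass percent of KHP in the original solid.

64.46 %

KHC8H4O4 + NaOH → KNaC8H4O4 + H2O
n(NaOH) per titration = 0.03114 × 0.04973 = 1.549 × 10^-3 mol
n(KHC8H4O4) in each aliquot = 1.549 × 10^-3 mol (1:1 ratio)
n(KHC8H4O4) in the whole flask = 1.549 × 10^-3 × 200.0/25.00 = 0.01239 mol
mass of KHC8H4O4 = 0.01239 × 204.22 = 2.530 g
% KHC8H4O4 = 2.530 / 3.925 × 100 = 64.46 %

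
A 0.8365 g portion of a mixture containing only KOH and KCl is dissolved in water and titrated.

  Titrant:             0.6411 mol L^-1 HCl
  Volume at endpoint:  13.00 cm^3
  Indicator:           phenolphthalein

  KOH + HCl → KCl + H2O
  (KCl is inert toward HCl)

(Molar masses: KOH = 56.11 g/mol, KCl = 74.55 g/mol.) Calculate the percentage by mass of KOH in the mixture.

55.90 %

n(HCl) = 0.01300 × 0.6411 = 8.334 × 10^-3 mol
Let x = n(KOH), y = n(KCl).
Titrant: 1x = 8.334 × 10^-3;  mass: 56.11x + 74.55y = 0.8365
Solving, x = 8.334 × 10^-3 mol, y = 4.948 × 10^-3 mol
mass of KOH = 8.334 × 10^-3 × 56.11 = 0.4676 g
% KOH = 0.4676 / 0.8365 × 100 = 55.90 %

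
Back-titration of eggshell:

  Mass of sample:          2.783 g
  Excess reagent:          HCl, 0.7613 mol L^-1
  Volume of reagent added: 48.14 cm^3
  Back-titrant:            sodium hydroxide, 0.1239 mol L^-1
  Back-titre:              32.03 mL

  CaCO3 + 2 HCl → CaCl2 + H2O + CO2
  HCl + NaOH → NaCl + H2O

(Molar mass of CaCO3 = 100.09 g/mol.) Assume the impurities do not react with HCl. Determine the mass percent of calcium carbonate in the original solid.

n(HCl) added = 0.04814 × 0.7613 = 0.03665 mol
n(NaOH) used in back-titration = 0.03203 × 0.1239 = 3.969 × 10^-3 mol
n(HCl) left over = 3.969 × 10^-3 mol (1:1 ratio)
n(HCl) consumed by analyte = 0.03665 − 3.969 × 10^-3 = 0.03268 mol
From the 1:2 ratio, n(CaCO3) = 1/2 × 0.03268 = 0.01634 mol
mass of CaCO3 = 0.01634 × 100.09 = 1.635 g
% CaCO3 = 1.635 / 2.783 × 100 = 58.77 %

58.77 %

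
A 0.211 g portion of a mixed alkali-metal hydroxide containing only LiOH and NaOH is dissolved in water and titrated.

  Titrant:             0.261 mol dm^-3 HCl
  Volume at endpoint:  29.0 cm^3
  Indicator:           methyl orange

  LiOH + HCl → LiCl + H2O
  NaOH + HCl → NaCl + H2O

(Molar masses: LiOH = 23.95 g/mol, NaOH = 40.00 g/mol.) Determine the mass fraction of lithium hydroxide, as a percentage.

n(HCl) = 0.0290 × 0.261 = 7.57 × 10^-3 mol
Let x = n(LiOH), y = n(NaOH).
Titrant: 1x + 1y = 7.57 × 10^-3;  mass: 23.95x + 40.00y = 0.211
Solving, x = 5.72 × 10^-3 mol, y = 1.85 × 10^-3 mol
mass of LiOH = 5.72 × 10^-3 × 23.95 = 0.137 g
% LiOH = 0.137 / 0.211 × 100 = 64.9 %

64.9 %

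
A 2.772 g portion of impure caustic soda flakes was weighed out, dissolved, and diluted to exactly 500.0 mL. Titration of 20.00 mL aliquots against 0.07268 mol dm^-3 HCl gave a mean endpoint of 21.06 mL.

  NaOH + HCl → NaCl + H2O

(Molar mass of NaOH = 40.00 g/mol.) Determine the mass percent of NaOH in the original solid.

55.22 %

n(HCl) per titration = 0.02106 × 0.07268 = 1.531 × 10^-3 mol
n(NaOH) in each aliquot = 1.531 × 10^-3 mol (1:1 ratio)
n(NaOH) in the whole flask = 1.531 × 10^-3 × 500.0/20.00 = 0.03827 mol
mass of NaOH = 0.03827 × 40.00 = 1.531 g
% NaOH = 1.531 / 2.772 × 100 = 55.22 %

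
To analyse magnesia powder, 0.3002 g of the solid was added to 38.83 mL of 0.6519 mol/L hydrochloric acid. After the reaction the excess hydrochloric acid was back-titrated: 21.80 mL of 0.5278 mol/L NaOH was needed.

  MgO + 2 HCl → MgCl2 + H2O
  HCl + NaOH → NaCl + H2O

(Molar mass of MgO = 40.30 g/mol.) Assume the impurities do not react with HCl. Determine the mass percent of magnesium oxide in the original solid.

n(HCl) added = 0.03883 × 0.6519 = 0.02531 mol
n(NaOH) used in back-titration = 0.02180 × 0.5278 = 0.01151 mol
n(HCl) left over = 0.01151 mol (1:1 ratio)
n(HCl) consumed by analyte = 0.02531 − 0.01151 = 0.01381 mol
From the 1:2 ratio, n(MgO) = 1/2 × 0.01381 = 6.904 × 10^-3 mol
mass of MgO = 6.904 × 10^-3 × 40.30 = 0.2782 g
% MgO = 0.2782 / 0.3002 × 100 = 92.68 %

92.68 %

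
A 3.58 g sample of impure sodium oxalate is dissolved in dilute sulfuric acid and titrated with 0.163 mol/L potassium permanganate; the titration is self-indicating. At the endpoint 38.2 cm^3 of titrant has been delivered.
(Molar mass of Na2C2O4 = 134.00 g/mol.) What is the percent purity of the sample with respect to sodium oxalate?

58.3 %

2 MnO4^- + 5 C2O4^2- + 16 H^+ → 2 Mn^2+ + 10 CO2 + 8 H2O
n(KMnO4) = 0.0382 L × 0.163 mol/L = 6.23 × 10^-3 mol
From the 5:2 ratio, n(Na2C2O4) = 5/2 × 6.23 × 10^-3 = 0.0156 mol
mass of Na2C2O4 = 0.0156 × 134.00 g/mol = 2.09 g
% Na2C2O4 = 2.09 / 3.58 × 100 = 58.3 %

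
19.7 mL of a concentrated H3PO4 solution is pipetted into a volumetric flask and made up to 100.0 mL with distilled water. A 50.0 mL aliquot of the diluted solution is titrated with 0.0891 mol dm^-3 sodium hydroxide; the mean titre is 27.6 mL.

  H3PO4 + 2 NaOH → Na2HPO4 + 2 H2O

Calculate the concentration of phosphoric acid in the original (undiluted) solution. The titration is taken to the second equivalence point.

0.125 mol/L

n(NaOH) = 0.0276 × 0.0891 = 2.46 × 10^-3 mol
From the 1:2 ratio, n(H3PO4) in the aliquot = 1/2 × 2.46 × 10^-3 = 1.23 × 10^-3 mol
[H3PO4]_dilute = 1.23 × 10^-3 / 0.0500 = 0.0246 mol/L
Dilution factor = 100.0 / 19.7 = 5.076
[H3PO4]_stock = 0.0246 × 5.076 = 0.125 mol/L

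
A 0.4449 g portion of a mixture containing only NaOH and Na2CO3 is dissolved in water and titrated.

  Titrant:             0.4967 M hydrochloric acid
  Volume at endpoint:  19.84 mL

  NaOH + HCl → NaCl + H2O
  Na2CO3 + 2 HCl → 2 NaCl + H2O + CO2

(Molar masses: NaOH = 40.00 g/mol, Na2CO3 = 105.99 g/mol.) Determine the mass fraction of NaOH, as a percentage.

n(HCl) = 0.01984 × 0.4967 = 9.855 × 10^-3 mol
Let x = n(NaOH), y = n(Na2CO3).
Titrant: 1x + 2y = 9.855 × 10^-3;  mass: 40.00x + 105.99y = 0.4449
Solving, x = 5.952 × 10^-3 mol, y = 1.951 × 10^-3 mol
mass of NaOH = 5.952 × 10^-3 × 40.00 = 0.2381 g
% NaOH = 0.2381 / 0.4449 × 100 = 53.51 %

53.51 %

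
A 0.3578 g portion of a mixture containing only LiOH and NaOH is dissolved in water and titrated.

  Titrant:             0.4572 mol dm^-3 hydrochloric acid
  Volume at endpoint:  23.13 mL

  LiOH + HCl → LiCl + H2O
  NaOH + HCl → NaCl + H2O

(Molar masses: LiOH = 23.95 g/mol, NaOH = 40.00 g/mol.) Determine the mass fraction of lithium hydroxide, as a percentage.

27.19 %

n(HCl) = 0.02313 × 0.4572 = 0.01058 mol
Let x = n(LiOH), y = n(NaOH).
Titrant: 1x + 1y = 0.01058;  mass: 23.95x + 40.00y = 0.3578
Solving, x = 4.062 × 10^-3 mol, y = 6.513 × 10^-3 mol
mass of LiOH = 4.062 × 10^-3 × 23.95 = 0.09729 g
% LiOH = 0.09729 / 0.3578 × 100 = 27.19 %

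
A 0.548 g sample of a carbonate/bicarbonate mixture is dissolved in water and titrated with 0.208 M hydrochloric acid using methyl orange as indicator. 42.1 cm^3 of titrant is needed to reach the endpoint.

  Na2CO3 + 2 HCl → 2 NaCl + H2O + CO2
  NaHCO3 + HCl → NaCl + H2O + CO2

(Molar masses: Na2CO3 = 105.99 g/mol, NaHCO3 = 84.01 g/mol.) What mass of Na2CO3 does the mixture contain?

0.321 g

n(HCl) = 0.0421 × 0.208 = 8.76 × 10^-3 mol
Let x = n(Na2CO3), y = n(NaHCO3).
Titrant: 2x + 1y = 8.76 × 10^-3;  mass: 105.99x + 84.01y = 0.548
Solving, x = 3.03 × 10^-3 mol, y = 2.71 × 10^-3 mol
mass of Na2CO3 = 3.03 × 10^-3 × 105.99 = 0.321 g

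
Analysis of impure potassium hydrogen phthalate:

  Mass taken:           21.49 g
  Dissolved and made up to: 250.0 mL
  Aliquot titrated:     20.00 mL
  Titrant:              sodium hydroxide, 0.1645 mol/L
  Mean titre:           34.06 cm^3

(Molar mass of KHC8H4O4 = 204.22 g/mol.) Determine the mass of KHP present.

14.30 g

KHC8H4O4 + NaOH → KNaC8H4O4 + H2O
n(NaOH) per titration = 0.03406 × 0.1645 = 5.603 × 10^-3 mol
n(KHC8H4O4) in each aliquot = 5.603 × 10^-3 mol (1:1 ratio)
n(KHC8H4O4) in the whole flask = 5.603 × 10^-3 × 250.0/20.00 = 0.07004 mol
mass of KHC8H4O4 = 0.07004 × 204.22 = 14.30 g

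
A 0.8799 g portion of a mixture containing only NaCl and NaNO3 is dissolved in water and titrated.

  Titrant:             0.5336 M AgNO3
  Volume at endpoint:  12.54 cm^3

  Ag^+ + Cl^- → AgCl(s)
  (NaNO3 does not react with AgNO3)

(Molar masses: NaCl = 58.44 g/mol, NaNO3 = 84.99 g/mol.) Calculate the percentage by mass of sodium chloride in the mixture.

44.44 %

n(AgNO3) = 0.01254 × 0.5336 = 6.691 × 10^-3 mol
Let x = n(NaCl), y = n(NaNO3).
Titrant: 1x = 6.691 × 10^-3;  mass: 58.44x + 84.99y = 0.8799
Solving, x = 6.691 × 10^-3 mol, y = 5.752 × 10^-3 mol
mass of NaCl = 6.691 × 10^-3 × 58.44 = 0.3910 g
% NaCl = 0.3910 / 0.8799 × 100 = 44.44 %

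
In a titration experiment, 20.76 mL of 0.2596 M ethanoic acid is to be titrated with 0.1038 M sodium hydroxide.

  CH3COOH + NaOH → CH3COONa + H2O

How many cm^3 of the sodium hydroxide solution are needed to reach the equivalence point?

51.92 mL

n(CH3COOH) = 0.02076 L × 0.2596 mol/L = 5.389 × 10^-3 mol
n(NaOH) = 5.389 × 10^-3 mol (1:1 stoichiometry)
V(NaOH) = 5.389 × 10^-3 mol / 0.1038 mol/L = 0.05192 L = 51.92 mL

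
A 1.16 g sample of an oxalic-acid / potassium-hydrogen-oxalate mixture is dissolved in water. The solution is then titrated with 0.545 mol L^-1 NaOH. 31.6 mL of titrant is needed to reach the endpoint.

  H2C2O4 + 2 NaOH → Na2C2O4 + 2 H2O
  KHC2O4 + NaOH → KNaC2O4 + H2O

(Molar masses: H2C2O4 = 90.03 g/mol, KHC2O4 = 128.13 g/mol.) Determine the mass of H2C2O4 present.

0.567 g

n(NaOH) = 0.0316 × 0.545 = 0.0172 mol
Let x = n(H2C2O4), y = n(KHC2O4).
Titrant: 2x + 1y = 0.0172;  mass: 90.03x + 128.13y = 1.16
Solving, x = 6.30 × 10^-3 mol, y = 4.63 × 10^-3 mol
mass of H2C2O4 = 6.30 × 10^-3 × 90.03 = 0.567 g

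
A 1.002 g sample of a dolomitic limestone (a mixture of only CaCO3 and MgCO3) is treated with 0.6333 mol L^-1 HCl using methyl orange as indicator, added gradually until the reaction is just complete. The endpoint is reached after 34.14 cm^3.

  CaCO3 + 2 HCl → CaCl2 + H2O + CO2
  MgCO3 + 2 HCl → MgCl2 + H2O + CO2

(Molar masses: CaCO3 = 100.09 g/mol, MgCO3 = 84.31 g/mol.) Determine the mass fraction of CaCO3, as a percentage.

n(HCl) = 0.03414 × 0.6333 = 0.02162 mol
Let x = n(CaCO3), y = n(MgCO3).
Titrant: 2x + 2y = 0.02162;  mass: 100.09x + 84.31y = 1.002
Solving, x = 5.740 × 10^-3 mol, y = 5.071 × 10^-3 mol
mass of CaCO3 = 5.740 × 10^-3 × 100.09 = 0.5745 g
% CaCO3 = 0.5745 / 1.002 × 100 = 57.33 %

57.33 %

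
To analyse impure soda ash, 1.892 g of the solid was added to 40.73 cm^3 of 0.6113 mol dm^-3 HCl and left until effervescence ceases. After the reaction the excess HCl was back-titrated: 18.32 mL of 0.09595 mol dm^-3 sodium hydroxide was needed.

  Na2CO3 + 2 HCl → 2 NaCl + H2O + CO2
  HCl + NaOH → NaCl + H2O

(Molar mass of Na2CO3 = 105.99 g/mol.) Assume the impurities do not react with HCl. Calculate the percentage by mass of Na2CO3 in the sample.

n(HCl) added = 0.04073 × 0.6113 = 0.02490 mol
n(NaOH) used in back-titration = 0.01832 × 0.09595 = 1.758 × 10^-3 mol
n(HCl) left over = 1.758 × 10^-3 mol (1:1 ratio)
n(HCl) consumed by analyte = 0.02490 − 1.758 × 10^-3 = 0.02314 mol
From the 1:2 ratio, n(Na2CO3) = 1/2 × 0.02314 = 0.01157 mol
mass of Na2CO3 = 0.01157 × 105.99 = 1.226 g
% Na2CO3 = 1.226 / 1.892 × 100 = 64.82 %

64.82 %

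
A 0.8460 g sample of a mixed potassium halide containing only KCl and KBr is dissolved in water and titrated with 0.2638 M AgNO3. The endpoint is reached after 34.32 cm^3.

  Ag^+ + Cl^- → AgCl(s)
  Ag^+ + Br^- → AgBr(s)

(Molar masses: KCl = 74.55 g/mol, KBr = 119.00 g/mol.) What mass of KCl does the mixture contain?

0.3881 g

n(AgNO3) = 0.03432 × 0.2638 = 9.054 × 10^-3 mol
Let x = n(KCl), y = n(KBr).
Titrant: 1x + 1y = 9.054 × 10^-3;  mass: 74.55x + 119.00y = 0.8460
Solving, x = 5.205 × 10^-3 mol, y = 3.848 × 10^-3 mol
mass of KCl = 5.205 × 10^-3 × 74.55 = 0.3881 g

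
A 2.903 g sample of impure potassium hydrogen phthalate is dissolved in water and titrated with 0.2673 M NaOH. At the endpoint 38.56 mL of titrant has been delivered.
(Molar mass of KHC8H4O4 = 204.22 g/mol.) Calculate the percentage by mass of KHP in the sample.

KHC8H4O4 + NaOH → KNaC8H4O4 + H2O
n(NaOH) = 0.03856 L × 0.2673 mol/L = 0.01031 mol
n(KHC8H4O4) = 0.01031 mol (1:1 ratio)
mass of KHC8H4O4 = 0.01031 × 204.22 g/mol = 2.105 g
% KHC8H4O4 = 2.105 / 2.903 × 100 = 72.51 %

72.51 %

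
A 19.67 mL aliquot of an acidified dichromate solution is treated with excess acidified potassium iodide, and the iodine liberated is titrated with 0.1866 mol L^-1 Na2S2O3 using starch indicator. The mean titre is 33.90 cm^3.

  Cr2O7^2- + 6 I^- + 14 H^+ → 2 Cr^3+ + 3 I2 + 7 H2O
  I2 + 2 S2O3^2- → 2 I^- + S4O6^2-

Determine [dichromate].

0.05360 mol/L

n(S2O3^2-) = 0.03390 × 0.1866 = 6.326 × 10^-3 mol
n(I2) = n(S2O3^2-)/2 = 3.163 × 10^-3 mol
From the 1:3 ratio, n(Cr2O7^2-) in the aliquot = 1/3 × 3.163 × 10^-3 = 1.054 × 10^-3 mol
[Cr2O7^2-] = 1.054 × 10^-3 / 0.01967 = 0.05360 mol/L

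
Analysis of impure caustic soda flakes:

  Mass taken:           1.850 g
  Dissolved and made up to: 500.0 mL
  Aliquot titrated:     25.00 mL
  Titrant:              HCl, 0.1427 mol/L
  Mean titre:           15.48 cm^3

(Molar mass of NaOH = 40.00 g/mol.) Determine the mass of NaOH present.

1.767 g

NaOH + HCl → NaCl + H2O
n(HCl) per titration = 0.01548 × 0.1427 = 2.209 × 10^-3 mol
n(NaOH) in each aliquot = 2.209 × 10^-3 mol (1:1 ratio)
n(NaOH) in the whole flask = 2.209 × 10^-3 × 500.0/25.00 = 0.04418 mol
mass of NaOH = 0.04418 × 40.00 = 1.767 g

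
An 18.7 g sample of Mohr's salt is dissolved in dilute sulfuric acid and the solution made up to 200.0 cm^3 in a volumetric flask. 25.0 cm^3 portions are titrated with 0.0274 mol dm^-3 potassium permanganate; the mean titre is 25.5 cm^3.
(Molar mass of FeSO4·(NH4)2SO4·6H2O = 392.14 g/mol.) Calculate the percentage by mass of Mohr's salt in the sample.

MnO4^- + 5 Fe^2+ + 8 H^+ → Mn^2+ + 5 Fe^3+ + 4 H2O
n(KMnO4) per titration = 0.0255 × 0.0274 = 6.99 × 10^-4 mol
From the 5:1 ratio, n(FeSO4·(NH4)2SO4·6H2O) in each aliquot = 5/1 × 6.99 × 10^-4 = 3.49 × 10^-3 mol
n(FeSO4·(NH4)2SO4·6H2O) in the whole flask = 3.49 × 10^-3 × 200.0/25.0 = 0.0279 mol
mass of FeSO4·(NH4)2SO4·6H2O = 0.0279 × 392.14 = 11.0 g
% FeSO4·(NH4)2SO4·6H2O = 11.0 / 18.7 × 100 = 58.6 %

58.6 %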